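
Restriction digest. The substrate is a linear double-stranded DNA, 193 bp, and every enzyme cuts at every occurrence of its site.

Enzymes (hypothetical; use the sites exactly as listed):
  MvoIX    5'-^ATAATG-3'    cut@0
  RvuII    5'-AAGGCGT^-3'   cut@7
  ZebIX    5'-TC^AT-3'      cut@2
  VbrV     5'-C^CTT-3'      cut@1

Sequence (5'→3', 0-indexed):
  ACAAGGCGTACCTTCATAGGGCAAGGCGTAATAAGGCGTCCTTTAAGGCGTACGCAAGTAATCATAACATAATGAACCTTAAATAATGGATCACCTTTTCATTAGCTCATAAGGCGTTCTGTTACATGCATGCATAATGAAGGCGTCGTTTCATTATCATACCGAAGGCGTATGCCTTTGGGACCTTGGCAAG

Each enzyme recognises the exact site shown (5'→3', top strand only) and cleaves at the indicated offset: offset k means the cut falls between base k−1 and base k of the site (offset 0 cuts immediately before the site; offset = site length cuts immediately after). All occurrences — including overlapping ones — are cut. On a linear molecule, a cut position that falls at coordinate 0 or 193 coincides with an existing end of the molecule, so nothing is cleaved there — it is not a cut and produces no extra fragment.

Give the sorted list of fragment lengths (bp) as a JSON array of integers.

[1,2,4,4,5,5,6,6,6,8,9,9,9,9,9,10,11,12,12,13,13,14,16]

Site scan:
  MvoIX ATAATG/0: at [68, 82, 133] ⇒ [68, 82, 133]
  RvuII AAGGCGT/7: at [2, 22, 32, 44, 110, 139, 164] ⇒ [9, 29, 39, 51, 117, 146, 171]
  ZebIX TCAT/2: at [13, 61, 98, 106, 150, 156] ⇒ [15, 63, 100, 108, 152, 158]
  VbrV CCTT/1: at [10, 39, 76, 93, 174, 183] ⇒ [11, 40, 77, 94, 175, 184]

Pooled cuts: [9, 11, 15, 29, 39, 40, 51, 63, 68, 77, 82, 94, 100, 108, 117, 133, 146, 152, 158, 171, 175, 184]

Fragment lengths:
  [0,9): 9 bp
  [9,11): 2 bp
  [11,15): 4 bp
  [15,29): 14 bp
  [29,39): 10 bp
  [39,40): 1 bp
  [40,51): 11 bp
  [51,63): 12 bp
  [63,68): 5 bp
  [68,77): 9 bp
  [77,82): 5 bp
  [82,94): 12 bp
  [94,100): 6 bp
  [100,108): 8 bp
  [108,117): 9 bp
  [117,133): 16 bp
  [133,146): 13 bp
  [146,152): 6 bp
  [152,158): 6 bp
  [158,171): 13 bp
  [171,175): 4 bp
  [175,184): 9 bp
  [184,193): 9 bp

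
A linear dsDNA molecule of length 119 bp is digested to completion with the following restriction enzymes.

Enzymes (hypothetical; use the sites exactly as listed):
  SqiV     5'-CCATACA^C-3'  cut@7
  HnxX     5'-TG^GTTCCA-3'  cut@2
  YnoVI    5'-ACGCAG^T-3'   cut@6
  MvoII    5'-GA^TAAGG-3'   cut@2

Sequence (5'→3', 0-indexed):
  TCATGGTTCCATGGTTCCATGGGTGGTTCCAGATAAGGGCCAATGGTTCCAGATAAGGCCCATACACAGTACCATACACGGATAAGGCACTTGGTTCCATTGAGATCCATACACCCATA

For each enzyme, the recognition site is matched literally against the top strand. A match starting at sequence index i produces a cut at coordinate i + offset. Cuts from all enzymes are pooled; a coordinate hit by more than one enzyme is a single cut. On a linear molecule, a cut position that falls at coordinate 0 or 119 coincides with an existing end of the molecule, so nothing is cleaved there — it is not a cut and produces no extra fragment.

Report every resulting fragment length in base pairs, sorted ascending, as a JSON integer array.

[4,5,6,8,8,8,11,12,12,12,13,20]

Site scan:
  SqiV (CCATACAC, off=7): starts [59, 71, 106] → cuts [66, 78, 113]
  HnxX (TGGTTCCA, off=2): starts [3, 11, 23, 43, 91] → cuts [5, 13, 25, 45, 93]
  YnoVI (ACGCAGT, off=6): no sites
  MvoII (GATAAGG, off=2): starts [31, 51, 80] → cuts [33, 53, 82]

Pooled cuts: [5, 13, 25, 33, 45, 53, 66, 78, 82, 93, 113]

Fragments:
  [0,5): 5 bp
  [5,13): 8 bp
  [13,25): 12 bp
  [25,33): 8 bp
  [33,45): 12 bp
  [45,53): 8 bp
  [53,66): 13 bp
  [66,78): 12 bp
  [78,82): 4 bp
  [82,93): 11 bp
  [93,113): 20 bp
  [113,119): 6 bp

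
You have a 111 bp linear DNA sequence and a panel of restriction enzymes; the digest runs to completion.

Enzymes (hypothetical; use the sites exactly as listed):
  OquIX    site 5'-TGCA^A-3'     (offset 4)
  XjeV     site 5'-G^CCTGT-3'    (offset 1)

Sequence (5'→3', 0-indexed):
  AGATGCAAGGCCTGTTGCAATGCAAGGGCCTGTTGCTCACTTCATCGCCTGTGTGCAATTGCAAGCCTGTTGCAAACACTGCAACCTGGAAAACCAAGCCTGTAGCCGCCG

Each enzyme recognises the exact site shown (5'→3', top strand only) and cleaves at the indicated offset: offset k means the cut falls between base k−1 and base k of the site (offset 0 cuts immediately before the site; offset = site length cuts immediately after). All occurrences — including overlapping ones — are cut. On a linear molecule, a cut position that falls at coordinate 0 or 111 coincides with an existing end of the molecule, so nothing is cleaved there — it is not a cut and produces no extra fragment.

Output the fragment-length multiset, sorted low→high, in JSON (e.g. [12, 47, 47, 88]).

Per-enzyme occurrences:
  OquIX TGCAA/4: at [3, 15, 20, 53, 59, 70, 79] ⇒ [7, 19, 24, 57, 63, 74, 83]
  XjeV GCCTGT/1: at [9, 27, 46, 64, 97] ⇒ [10, 28, 47, 65, 98]

All cut coordinates (distinct, sorted): [7, 10, 19, 24, 28, 47, 57, 63, 65, 74, 83, 98]

Fragments:
  [0,7): 7 bp
  [7,10): 3 bp
  [10,19): 9 bp
  [19,24): 5 bp
  [24,28): 4 bp
  [28,47): 19 bp
  [47,57): 10 bp
  [57,63): 6 bp
  [63,65): 2 bp
  [65,74): 9 bp
  [74,83): 9 bp
  [83,98): 15 bp
  [98,111): 13 bp

[2,3,4,5,6,7,9,9,9,10,13,15,19]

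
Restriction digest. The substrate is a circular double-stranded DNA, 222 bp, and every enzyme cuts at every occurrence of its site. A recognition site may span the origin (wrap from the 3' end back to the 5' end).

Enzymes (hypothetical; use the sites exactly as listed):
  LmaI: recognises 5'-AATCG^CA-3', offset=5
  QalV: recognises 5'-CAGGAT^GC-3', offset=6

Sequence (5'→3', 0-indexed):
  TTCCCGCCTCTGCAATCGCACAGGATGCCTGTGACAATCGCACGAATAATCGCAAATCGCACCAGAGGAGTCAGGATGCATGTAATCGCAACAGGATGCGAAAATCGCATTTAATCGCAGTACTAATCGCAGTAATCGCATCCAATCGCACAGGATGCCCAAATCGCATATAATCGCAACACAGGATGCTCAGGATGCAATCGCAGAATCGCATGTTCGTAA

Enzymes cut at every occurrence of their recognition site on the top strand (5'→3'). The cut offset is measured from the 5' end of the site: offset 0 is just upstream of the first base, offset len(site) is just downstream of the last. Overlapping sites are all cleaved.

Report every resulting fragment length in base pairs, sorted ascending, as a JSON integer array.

[7,7,8,8,8,9,9,9,10,10,10,10,10,11,11,12,12,14,18,29]

Per-enzyme occurrences:
  LmaI AATCGCA/5: at [13, 35, 47, 54, 83, 102, 112, 124, 133, 143, 161, 171, 198, 206] ⇒ [18, 40, 52, 59, 88, 107, 117, 129, 138, 148, 166, 176, 203, 211]
  QalV CAGGATGC/6: at [20, 71, 91, 150, 181, 190] ⇒ [26, 77, 97, 156, 187, 196]

Pooled cuts: [18, 26, 40, 52, 59, 77, 88, 97, 107, 117, 129, 138, 148, 156, 166, 176, 187, 196, 203, 211]

Fragment lengths:
  18→26: 8 bp
  26→40: 14 bp
  40→52: 12 bp
  52→59: 7 bp
  59→77: 18 bp
  77→88: 11 bp
  88→97: 9 bp
  97→107: 10 bp
  107→117: 10 bp
  117→129: 12 bp
  129→138: 9 bp
  138→148: 10 bp
  148→156: 8 bp
  156→166: 10 bp
  166→176: 10 bp
  176→187: 11 bp
  187→196: 9 bp
  196→203: 7 bp
  203→211: 8 bp
  211→18 (wrap): 222-211+18 = 29 bp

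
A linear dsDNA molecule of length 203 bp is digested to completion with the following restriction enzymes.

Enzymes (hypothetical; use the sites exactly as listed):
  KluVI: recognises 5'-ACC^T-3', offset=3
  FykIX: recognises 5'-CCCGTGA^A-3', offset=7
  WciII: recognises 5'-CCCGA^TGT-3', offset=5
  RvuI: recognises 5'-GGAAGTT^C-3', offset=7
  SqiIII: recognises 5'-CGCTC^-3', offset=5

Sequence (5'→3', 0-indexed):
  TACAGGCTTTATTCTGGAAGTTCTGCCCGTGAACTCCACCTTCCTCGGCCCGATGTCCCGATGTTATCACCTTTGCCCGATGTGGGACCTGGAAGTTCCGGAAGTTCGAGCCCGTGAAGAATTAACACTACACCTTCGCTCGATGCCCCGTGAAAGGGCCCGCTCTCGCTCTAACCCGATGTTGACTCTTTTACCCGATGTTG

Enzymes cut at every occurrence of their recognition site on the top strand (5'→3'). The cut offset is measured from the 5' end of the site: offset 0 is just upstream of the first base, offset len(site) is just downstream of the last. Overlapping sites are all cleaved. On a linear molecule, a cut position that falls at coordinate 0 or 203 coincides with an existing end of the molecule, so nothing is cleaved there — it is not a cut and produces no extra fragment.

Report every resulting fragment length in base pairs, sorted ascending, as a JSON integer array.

Scan for sites:
  KluVI (ACCT, off=3): starts [37, 68, 86, 131] → cuts [40, 71, 89, 134]
  FykIX (CCCGTGAA, off=7): starts [25, 110, 146] → cuts [32, 117, 153]
  WciII (CCCGATGT, off=5): starts [48, 56, 75, 174, 193] → cuts [53, 61, 80, 179, 198]
  RvuI (GGAAGTTC, off=7): starts [15, 90, 99] → cuts [22, 97, 106]
  SqiIII (CGCTC, off=5): starts [136, 160, 166] → cuts [141, 165, 171]

Pooled cuts: [22, 32, 40, 53, 61, 71, 80, 89, 97, 106, 117, 134, 141, 153, 165, 171, 179, 198]

Fragments:
  [0,22): 22 bp
  [22,32): 10 bp
  [32,40): 8 bp
  [40,53): 13 bp
  [53,61): 8 bp
  [61,71): 10 bp
  [71,80): 9 bp
  [80,89): 9 bp
  [89,97): 8 bp
  [97,106): 9 bp
  [106,117): 11 bp
  [117,134): 17 bp
  [134,141): 7 bp
  [141,153): 12 bp
  [153,165): 12 bp
  [165,171): 6 bp
  [171,179): 8 bp
  [179,198): 19 bp
  [198,203): 5 bp

[5,6,7,8,8,8,8,9,9,9,10,10,11,12,12,13,17,19,22]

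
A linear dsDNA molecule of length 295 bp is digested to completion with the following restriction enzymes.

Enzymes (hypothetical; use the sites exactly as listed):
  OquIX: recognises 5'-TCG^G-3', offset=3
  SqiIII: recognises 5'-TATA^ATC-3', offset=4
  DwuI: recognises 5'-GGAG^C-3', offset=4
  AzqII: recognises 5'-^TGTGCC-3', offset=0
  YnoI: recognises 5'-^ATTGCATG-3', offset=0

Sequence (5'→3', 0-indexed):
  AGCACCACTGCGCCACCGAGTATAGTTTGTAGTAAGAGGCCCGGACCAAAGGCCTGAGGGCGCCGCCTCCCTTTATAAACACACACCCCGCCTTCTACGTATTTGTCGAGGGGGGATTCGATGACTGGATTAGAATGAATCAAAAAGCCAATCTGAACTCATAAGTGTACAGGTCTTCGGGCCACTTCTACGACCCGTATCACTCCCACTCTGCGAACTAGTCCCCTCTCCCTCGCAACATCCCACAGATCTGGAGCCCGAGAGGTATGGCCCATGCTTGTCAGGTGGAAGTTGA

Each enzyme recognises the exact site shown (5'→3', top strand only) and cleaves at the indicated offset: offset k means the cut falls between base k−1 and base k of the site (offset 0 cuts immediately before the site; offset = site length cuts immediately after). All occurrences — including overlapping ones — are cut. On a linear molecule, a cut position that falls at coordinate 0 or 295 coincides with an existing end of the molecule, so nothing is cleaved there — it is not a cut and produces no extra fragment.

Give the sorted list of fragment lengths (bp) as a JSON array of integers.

Per-enzyme occurrences:
  OquIX TCGG/3: at [176] ⇒ [179]
  SqiIII (TATAATC, off=4): no sites
  DwuI GGAGC/4: at [252] ⇒ [256]
  AzqII (TGTGCC, off=0): no sites
  YnoI (ATTGCATG, off=0): no sites

Pooled cuts: [179, 256]

Fragments:
  [0,179): 179 bp
  [179,256): 77 bp
  [256,295): 39 bp

[39,77,179]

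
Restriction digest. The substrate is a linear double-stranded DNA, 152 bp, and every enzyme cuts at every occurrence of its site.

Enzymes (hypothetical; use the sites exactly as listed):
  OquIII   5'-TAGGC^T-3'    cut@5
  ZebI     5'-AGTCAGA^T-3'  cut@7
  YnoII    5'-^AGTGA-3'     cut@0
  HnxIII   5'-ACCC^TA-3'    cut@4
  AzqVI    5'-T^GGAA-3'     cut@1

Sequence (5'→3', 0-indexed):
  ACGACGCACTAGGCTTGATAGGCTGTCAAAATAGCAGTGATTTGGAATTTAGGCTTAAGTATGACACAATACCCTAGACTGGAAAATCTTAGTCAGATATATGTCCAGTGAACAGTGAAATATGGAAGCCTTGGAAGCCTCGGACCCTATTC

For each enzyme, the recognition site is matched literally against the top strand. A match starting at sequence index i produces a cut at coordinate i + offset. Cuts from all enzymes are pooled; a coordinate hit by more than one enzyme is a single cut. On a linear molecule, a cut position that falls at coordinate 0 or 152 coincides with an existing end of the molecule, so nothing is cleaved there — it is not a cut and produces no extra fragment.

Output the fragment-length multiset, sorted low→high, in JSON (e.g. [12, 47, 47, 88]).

[5,6,7,8,9,9,9,10,11,12,14,15,17,20]

Per-enzyme occurrences:
  OquIII (TAGGCT, off=5): starts [9, 18, 49] → cuts [14, 23, 54]
  ZebI (AGTCAGAT, off=7): starts [90] → cuts [97]
  YnoII (AGTGA, off=0): starts [35, 106, 113] → cuts [35, 106, 113]
  HnxIII (ACCCTA, off=4): starts [70, 143] → cuts [74, 147]
  AzqVI (TGGAA, off=1): starts [42, 79, 122, 131] → cuts [43, 80, 123, 132]

Pooled cuts: [14, 23, 35, 43, 54, 74, 80, 97, 106, 113, 123, 132, 147]

Fragment lengths:
  [0,14): 14 bp
  [14,23): 9 bp
  [23,35): 12 bp
  [35,43): 8 bp
  [43,54): 11 bp
  [54,74): 20 bp
  [74,80): 6 bp
  [80,97): 17 bp
  [97,106): 9 bp
  [106,113): 7 bp
  [113,123): 10 bp
  [123,132): 9 bp
  [132,147): 15 bp
  [147,152): 5 bp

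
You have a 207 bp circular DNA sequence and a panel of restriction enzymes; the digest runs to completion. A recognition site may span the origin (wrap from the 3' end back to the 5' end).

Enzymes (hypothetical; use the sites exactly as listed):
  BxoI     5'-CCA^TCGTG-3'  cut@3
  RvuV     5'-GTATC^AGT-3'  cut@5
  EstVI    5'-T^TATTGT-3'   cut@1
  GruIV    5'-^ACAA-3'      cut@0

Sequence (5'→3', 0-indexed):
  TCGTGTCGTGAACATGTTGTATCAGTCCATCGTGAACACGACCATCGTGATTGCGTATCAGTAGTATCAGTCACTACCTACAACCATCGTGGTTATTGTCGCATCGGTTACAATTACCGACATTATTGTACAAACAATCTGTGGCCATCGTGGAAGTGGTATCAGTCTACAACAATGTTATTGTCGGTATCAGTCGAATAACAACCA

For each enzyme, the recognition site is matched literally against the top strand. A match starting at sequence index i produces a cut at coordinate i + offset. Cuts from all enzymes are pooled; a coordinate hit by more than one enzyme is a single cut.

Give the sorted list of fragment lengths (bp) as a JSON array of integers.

[3,4,5,6,6,7,7,7,7,9,9,11,13,14,14,15,15,16,16,23]

Per-enzyme occurrences:
  BxoI CCATCGTG/3: at [26, 41, 83, 144, 204] ⇒ [0, 29, 44, 86, 147]
  RvuV GTATCAGT/5: at [18, 54, 63, 158, 186] ⇒ [23, 59, 68, 163, 191]
  EstVI TTATTGT/1: at [92, 122, 177] ⇒ [93, 123, 178]
  GruIV ACAA/0: at [79, 109, 129, 133, 168, 171, 200] ⇒ [79, 109, 129, 133, 168, 171, 200]

All cut coordinates (distinct, sorted): [0, 23, 29, 44, 59, 68, 79, 86, 93, 109, 123, 129, 133, 147, 163, 168, 171, 178, 191, 200]

Fragments:
  0→23: 23 bp
  23→29: 6 bp
  29→44: 15 bp
  44→59: 15 bp
  59→68: 9 bp
  68→79: 11 bp
  79→86: 7 bp
  86→93: 7 bp
  93→109: 16 bp
  109→123: 14 bp
  123→129: 6 bp
  129→133: 4 bp
  133→147: 14 bp
  147→163: 16 bp
  163→168: 5 bp
  168→171: 3 bp
  171→178: 7 bp
  178→191: 13 bp
  191→200: 9 bp
  200→0 (wrap): 207-200+0 = 7 bp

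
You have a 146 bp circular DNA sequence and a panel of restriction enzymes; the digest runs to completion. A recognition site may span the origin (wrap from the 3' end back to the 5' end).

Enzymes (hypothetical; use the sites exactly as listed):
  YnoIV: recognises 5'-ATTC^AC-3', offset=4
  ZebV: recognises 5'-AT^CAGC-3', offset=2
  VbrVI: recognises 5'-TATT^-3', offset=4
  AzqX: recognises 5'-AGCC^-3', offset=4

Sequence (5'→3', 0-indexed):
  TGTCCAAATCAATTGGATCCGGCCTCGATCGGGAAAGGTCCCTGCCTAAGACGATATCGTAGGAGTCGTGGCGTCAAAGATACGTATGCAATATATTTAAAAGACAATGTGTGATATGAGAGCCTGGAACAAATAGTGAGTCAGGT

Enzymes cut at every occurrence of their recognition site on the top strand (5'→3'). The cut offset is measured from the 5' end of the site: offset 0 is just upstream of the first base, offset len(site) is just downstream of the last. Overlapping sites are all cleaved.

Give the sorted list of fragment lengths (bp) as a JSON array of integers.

Per-enzyme occurrences:
  YnoIV (ATTCAC, off=4): no sites
  ZebV (ATCAGC, off=2): no sites
  VbrVI (TATT, off=4): starts [93] → cuts [97]
  AzqX (AGCC, off=4): starts [120] → cuts [124]

All cut coordinates (distinct, sorted): [97, 124]

Fragment lengths:
  97→124: 27 bp
  124→97 (wrap): 146-124+97 = 119 bp

[27,119]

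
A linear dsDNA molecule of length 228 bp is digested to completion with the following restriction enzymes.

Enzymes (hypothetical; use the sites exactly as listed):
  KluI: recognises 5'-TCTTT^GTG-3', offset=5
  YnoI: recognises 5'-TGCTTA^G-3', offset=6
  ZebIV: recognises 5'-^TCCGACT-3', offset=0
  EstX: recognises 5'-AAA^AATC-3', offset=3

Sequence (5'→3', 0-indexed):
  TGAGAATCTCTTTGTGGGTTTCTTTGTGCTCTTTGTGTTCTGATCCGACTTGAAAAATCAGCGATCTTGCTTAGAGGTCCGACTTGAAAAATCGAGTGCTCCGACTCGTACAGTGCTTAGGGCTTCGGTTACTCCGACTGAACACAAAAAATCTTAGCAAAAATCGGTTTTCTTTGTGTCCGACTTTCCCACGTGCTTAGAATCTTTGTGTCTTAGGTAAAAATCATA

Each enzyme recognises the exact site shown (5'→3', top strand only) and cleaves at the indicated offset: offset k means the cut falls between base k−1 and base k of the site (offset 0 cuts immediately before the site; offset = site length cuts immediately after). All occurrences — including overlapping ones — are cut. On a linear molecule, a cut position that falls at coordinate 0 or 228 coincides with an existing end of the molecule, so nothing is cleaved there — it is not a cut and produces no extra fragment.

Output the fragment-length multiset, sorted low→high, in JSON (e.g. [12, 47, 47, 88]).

[3,4,7,8,9,9,10,12,12,12,12,13,13,14,14,17,18,20,21]

Site scan:
  KluI TCTTTGTG/5: at [8, 20, 29, 170, 202] ⇒ [13, 25, 34, 175, 207]
  YnoI TGCTTAG/6: at [67, 113, 193] ⇒ [73, 119, 199]
  ZebIV TCCGACT/0: at [43, 77, 99, 132, 178] ⇒ [43, 77, 99, 132, 178]
  EstX AAAAATC/3: at [52, 86, 146, 158, 218] ⇒ [55, 89, 149, 161, 221]

Pooled cuts: [13, 25, 34, 43, 55, 73, 77, 89, 99, 119, 132, 149, 161, 175, 178, 199, 207, 221]

Fragment lengths:
  [0,13): 13 bp
  [13,25): 12 bp
  [25,34): 9 bp
  [34,43): 9 bp
  [43,55): 12 bp
  [55,73): 18 bp
  [73,77): 4 bp
  [77,89): 12 bp
  [89,99): 10 bp
  [99,119): 20 bp
  [119,132): 13 bp
  [132,149): 17 bp
  [149,161): 12 bp
  [161,175): 14 bp
  [175,178): 3 bp
  [178,199): 21 bp
  [199,207): 8 bp
  [207,221): 14 bp
  [221,228): 7 bp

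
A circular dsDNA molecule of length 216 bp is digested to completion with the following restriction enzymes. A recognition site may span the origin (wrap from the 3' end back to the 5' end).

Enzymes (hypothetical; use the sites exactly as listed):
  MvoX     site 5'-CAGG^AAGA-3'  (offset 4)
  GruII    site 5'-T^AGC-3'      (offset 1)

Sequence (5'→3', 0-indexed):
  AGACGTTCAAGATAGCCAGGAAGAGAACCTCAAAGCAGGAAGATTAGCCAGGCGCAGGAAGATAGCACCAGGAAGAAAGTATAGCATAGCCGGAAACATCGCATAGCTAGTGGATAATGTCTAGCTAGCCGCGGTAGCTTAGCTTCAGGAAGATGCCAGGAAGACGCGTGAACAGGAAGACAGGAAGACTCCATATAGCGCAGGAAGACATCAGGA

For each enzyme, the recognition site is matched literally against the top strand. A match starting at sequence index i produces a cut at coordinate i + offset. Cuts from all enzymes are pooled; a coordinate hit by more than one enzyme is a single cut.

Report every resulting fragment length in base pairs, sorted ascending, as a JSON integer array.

[4,5,5,5,6,7,8,8,9,9,9,10,11,11,12,13,14,16,17,18,19]

Site scan:
  MvoX (CAGGAAGA, off=4): starts [16, 35, 54, 68, 145, 156, 172, 180, 200, 211] → cuts [20, 39, 58, 72, 149, 160, 176, 184, 204, 215]
  GruII (TAGC, off=1): starts [12, 44, 62, 81, 86, 103, 121, 125, 134, 139, 195] → cuts [13, 45, 63, 82, 87, 104, 122, 126, 135, 140, 196]

All cut coordinates (distinct, sorted): [13, 20, 39, 45, 58, 63, 72, 82, 87, 104, 122, 126, 135, 140, 149, 160, 176, 184, 196, 204, 215]

Fragments:
  13→20: 7 bp
  20→39: 19 bp
  39→45: 6 bp
  45→58: 13 bp
  58→63: 5 bp
  63→72: 9 bp
  72→82: 10 bp
  82→87: 5 bp
  87→104: 17 bp
  104→122: 18 bp
  122→126: 4 bp
  126→135: 9 bp
  135→140: 5 bp
  140→149: 9 bp
  149→160: 11 bp
  160→176: 16 bp
  176→184: 8 bp
  184→196: 12 bp
  196→204: 8 bp
  204→215: 11 bp
  215→13 (wrap): 216-215+13 = 14 bp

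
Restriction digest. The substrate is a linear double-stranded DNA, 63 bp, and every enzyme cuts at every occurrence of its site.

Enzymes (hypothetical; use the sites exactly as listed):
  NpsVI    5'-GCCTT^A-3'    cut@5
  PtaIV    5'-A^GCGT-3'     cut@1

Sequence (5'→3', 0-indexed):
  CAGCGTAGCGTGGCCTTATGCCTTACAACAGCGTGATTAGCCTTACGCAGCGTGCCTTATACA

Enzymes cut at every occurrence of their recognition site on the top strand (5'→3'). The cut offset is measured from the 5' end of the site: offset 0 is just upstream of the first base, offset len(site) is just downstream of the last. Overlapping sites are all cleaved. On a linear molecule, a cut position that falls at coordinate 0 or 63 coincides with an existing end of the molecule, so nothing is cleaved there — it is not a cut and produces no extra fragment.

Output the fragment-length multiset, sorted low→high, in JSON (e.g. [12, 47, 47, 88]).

Site scan:
  NpsVI GCCTTA/5: at [12, 19, 39, 53] ⇒ [17, 24, 44, 58]
  PtaIV AGCGT/1: at [1, 6, 29, 48] ⇒ [2, 7, 30, 49]

Pooled cuts: [2, 7, 17, 24, 30, 44, 49, 58]

Fragments:
  [0,2): 2 bp
  [2,7): 5 bp
  [7,17): 10 bp
  [17,24): 7 bp
  [24,30): 6 bp
  [30,44): 14 bp
  [44,49): 5 bp
  [49,58): 9 bp
  [58,63): 5 bp

[2,5,5,5,6,7,9,10,14]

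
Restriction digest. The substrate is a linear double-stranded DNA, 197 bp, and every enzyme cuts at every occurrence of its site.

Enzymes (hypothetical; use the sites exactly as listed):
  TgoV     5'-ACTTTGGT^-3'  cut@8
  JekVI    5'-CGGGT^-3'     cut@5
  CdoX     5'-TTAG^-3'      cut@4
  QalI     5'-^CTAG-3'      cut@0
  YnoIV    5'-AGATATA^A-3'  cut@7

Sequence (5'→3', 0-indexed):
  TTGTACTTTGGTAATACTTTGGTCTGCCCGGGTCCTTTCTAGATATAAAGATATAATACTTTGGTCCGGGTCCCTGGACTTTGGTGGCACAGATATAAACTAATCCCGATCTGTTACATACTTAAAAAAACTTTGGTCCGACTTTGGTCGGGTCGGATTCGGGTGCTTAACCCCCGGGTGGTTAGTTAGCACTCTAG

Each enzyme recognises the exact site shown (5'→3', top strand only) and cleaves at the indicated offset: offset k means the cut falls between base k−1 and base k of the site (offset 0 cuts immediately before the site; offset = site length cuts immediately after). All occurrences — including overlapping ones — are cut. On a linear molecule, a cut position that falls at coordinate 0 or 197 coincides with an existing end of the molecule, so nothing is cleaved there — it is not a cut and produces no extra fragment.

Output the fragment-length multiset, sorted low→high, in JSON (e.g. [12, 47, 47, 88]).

Scan for sites:
  TgoV ACTTTGGT/8: at [4, 15, 57, 77, 129, 140] ⇒ [12, 23, 65, 85, 137, 148]
  JekVI CGGGT/5: at [28, 66, 148, 159, 174] ⇒ [33, 71, 153, 164, 179]
  CdoX TTAG/4: at [181, 185] ⇒ [185, 189]
  QalI CTAG/0: at [38, 193] ⇒ [38, 193]
  YnoIV AGATATAA/7: at [40, 48, 90] ⇒ [47, 55, 97]

Pooled cuts: [12, 23, 33, 38, 47, 55, 65, 71, 85, 97, 137, 148, 153, 164, 179, 185, 189, 193]

Fragment lengths:
  [0,12): 12 bp
  [12,23): 11 bp
  [23,33): 10 bp
  [33,38): 5 bp
  [38,47): 9 bp
  [47,55): 8 bp
  [55,65): 10 bp
  [65,71): 6 bp
  [71,85): 14 bp
  [85,97): 12 bp
  [97,137): 40 bp
  [137,148): 11 bp
  [148,153): 5 bp
  [153,164): 11 bp
  [164,179): 15 bp
  [179,185): 6 bp
  [185,189): 4 bp
  [189,193): 4 bp
  [193,197): 4 bp

[4,4,4,5,5,6,6,8,9,10,10,11,11,11,12,12,14,15,40]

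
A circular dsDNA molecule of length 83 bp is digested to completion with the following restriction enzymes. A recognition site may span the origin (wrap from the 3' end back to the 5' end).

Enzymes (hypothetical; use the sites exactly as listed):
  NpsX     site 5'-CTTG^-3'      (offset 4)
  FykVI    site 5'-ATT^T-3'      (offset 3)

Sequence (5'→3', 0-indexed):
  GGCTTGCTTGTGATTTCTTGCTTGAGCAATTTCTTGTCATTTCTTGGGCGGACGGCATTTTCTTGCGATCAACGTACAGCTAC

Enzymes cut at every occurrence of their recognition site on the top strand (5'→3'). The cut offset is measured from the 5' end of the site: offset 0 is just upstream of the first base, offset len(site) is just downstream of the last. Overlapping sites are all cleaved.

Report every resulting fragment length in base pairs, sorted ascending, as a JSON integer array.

Site scan:
  NpsX (CTTG, off=4): starts [2, 6, 16, 20, 32, 42, 61] → cuts [6, 10, 20, 24, 36, 46, 65]
  FykVI (ATTT, off=3): starts [12, 28, 38, 56] → cuts [15, 31, 41, 59]

All cut coordinates (distinct, sorted): [6, 10, 15, 20, 24, 31, 36, 41, 46, 59, 65]

Fragment lengths:
  6→10: 4 bp
  10→15: 5 bp
  15→20: 5 bp
  20→24: 4 bp
  24→31: 7 bp
  31→36: 5 bp
  36→41: 5 bp
  41→46: 5 bp
  46→59: 13 bp
  59→65: 6 bp
  65→6 (wrap): 83-65+6 = 24 bp

[4,4,5,5,5,5,5,6,7,13,24]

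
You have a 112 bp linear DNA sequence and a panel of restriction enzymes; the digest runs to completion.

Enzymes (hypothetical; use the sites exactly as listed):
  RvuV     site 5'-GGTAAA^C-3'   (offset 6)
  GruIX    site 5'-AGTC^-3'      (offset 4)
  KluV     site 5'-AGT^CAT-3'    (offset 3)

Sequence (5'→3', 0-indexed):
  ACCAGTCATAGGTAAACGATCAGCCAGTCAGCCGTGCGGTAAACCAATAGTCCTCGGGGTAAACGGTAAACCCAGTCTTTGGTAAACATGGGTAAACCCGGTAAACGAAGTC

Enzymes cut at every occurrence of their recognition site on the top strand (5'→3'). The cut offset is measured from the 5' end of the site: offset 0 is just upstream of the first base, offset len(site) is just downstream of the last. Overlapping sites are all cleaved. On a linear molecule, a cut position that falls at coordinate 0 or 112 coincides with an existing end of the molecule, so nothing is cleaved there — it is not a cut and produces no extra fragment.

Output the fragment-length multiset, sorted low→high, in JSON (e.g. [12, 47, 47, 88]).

Per-enzyme occurrences:
  RvuV GGTAAAC/6: at [10, 37, 57, 64, 80, 90, 99] ⇒ [16, 43, 63, 70, 86, 96, 105]
  GruIX AGTC/4: at [3, 25, 48, 73, 108] ⇒ [7, 29, 52, 77] (position 112 is a terminus of the linear molecule — no cut)
  KluV AGTCAT/3: at [3] ⇒ [6]

Pooled cuts: [6, 7, 16, 29, 43, 52, 63, 70, 77, 86, 96, 105]

Fragment lengths:
  [0,6): 6 bp
  [6,7): 1 bp
  [7,16): 9 bp
  [16,29): 13 bp
  [29,43): 14 bp
  [43,52): 9 bp
  [52,63): 11 bp
  [63,70): 7 bp
  [70,77): 7 bp
  [77,86): 9 bp
  [86,96): 10 bp
  [96,105): 9 bp
  [105,112): 7 bp

[1,6,7,7,7,9,9,9,9,10,11,13,14]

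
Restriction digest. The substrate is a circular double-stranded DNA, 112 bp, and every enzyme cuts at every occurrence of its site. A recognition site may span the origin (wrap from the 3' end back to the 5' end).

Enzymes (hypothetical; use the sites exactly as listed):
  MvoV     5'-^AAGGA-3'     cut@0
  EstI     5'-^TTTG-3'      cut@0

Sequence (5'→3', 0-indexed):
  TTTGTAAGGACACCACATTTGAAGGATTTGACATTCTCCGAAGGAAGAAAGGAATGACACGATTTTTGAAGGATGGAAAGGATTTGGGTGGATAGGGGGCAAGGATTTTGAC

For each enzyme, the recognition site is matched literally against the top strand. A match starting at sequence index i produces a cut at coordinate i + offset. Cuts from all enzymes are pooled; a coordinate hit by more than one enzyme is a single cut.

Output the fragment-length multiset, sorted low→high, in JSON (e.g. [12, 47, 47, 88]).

[4,4,5,5,5,6,6,8,9,12,14,16,18]

Site scan:
  MvoV (AAGGA, off=0): starts [5, 21, 40, 48, 68, 77, 100] → cuts [5, 21, 40, 48, 68, 77, 100]
  EstI (TTTG, off=0): starts [0, 17, 26, 64, 82, 106] → cuts [0, 17, 26, 64, 82, 106]

All cut coordinates (distinct, sorted): [0, 5, 17, 21, 26, 40, 48, 64, 68, 77, 82, 100, 106]

Fragments:
  0→5: 5 bp
  5→17: 12 bp
  17→21: 4 bp
  21→26: 5 bp
  26→40: 14 bp
  40→48: 8 bp
  48→64: 16 bp
  64→68: 4 bp
  68→77: 9 bp
  77→82: 5 bp
  82→100: 18 bp
  100→106: 6 bp
  106→0 (wrap): 112-106+0 = 6 bp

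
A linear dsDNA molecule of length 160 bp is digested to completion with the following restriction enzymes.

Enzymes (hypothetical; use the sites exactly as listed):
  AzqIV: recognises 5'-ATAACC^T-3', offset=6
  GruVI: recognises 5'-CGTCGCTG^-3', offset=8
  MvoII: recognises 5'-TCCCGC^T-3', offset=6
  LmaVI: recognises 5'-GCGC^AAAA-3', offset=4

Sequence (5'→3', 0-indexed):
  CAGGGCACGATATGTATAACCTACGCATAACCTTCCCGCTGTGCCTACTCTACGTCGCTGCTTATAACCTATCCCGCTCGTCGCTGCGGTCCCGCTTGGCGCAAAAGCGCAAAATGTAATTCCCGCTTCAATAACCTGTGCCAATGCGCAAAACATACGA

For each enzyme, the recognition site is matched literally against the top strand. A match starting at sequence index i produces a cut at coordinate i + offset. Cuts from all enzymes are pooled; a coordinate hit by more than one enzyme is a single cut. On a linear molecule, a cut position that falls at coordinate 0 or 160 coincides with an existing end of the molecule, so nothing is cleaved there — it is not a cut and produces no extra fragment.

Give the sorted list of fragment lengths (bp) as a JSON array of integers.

[7,7,8,8,9,9,9,10,11,11,13,16,21,21]

Site scan:
  AzqIV (ATAACCT, off=6): starts [15, 26, 63, 130] → cuts [21, 32, 69, 136]
  GruVI (CGTCGCTG, off=8): starts [52, 78] → cuts [60, 86]
  MvoII (TCCCGCT, off=6): starts [33, 71, 89, 120] → cuts [39, 77, 95, 126]
  LmaVI (GCGCAAAA, off=4): starts [98, 106, 145] → cuts [102, 110, 149]

All cut coordinates (distinct, sorted): [21, 32, 39, 60, 69, 77, 86, 95, 102, 110, 126, 136, 149]

Fragments:
  [0,21): 21 bp
  [21,32): 11 bp
  [32,39): 7 bp
  [39,60): 21 bp
  [60,69): 9 bp
  [69,77): 8 bp
  [77,86): 9 bp
  [86,95): 9 bp
  [95,102): 7 bp
  [102,110): 8 bp
  [110,126): 16 bp
  [126,136): 10 bp
  [136,149): 13 bp
  [149,160): 11 bp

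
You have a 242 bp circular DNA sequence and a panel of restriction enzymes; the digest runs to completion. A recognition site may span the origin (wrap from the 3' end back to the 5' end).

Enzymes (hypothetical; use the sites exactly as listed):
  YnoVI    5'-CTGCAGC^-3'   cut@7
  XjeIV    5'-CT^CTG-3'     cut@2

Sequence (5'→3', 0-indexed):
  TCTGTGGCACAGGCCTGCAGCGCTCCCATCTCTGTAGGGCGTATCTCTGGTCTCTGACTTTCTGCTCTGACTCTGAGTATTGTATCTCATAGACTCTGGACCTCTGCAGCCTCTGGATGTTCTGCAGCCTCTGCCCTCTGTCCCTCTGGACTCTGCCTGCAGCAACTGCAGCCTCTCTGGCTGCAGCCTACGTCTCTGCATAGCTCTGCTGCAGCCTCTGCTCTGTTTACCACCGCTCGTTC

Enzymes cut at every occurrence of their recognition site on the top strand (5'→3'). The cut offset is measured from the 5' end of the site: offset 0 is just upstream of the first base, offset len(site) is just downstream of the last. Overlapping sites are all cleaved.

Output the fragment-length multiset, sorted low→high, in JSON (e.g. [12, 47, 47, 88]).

[2,2,2,4,5,6,7,7,7,7,8,8,8,9,10,10,10,11,11,13,15,16,20,21,23]

Scan for sites:
  YnoVI (CTGCAGC, off=7): starts [14, 103, 121, 156, 165, 180, 208] → cuts [21, 110, 128, 163, 172, 187, 215]
  XjeIV (CTCTG, off=2): starts [29, 44, 51, 64, 70, 93, 101, 110, 128, 135, 143, 150, 174, 193, 203, 215, 220, 241] → cuts [1, 31, 46, 53, 66, 72, 95, 103, 112, 130, 137, 145, 152, 176, 195, 205, 217, 222]

Pooled cuts: [1, 21, 31, 46, 53, 66, 72, 95, 103, 110, 112, 128, 130, 137, 145, 152, 163, 172, 176, 187, 195, 205, 215, 217, 222]

Fragment lengths:
  1→21: 20 bp
  21→31: 10 bp
  31→46: 15 bp
  46→53: 7 bp
  53→66: 13 bp
  66→72: 6 bp
  72→95: 23 bp
  95→103: 8 bp
  103→110: 7 bp
  110→112: 2 bp
  112→128: 16 bp
  128→130: 2 bp
  130→137: 7 bp
  137→145: 8 bp
  145→152: 7 bp
  152→163: 11 bp
  163→172: 9 bp
  172→176: 4 bp
  176→187: 11 bp
  187→195: 8 bp
  195→205: 10 bp
  205→215: 10 bp
  215→217: 2 bp
  217→222: 5 bp
  222→1 (wrap): 242-222+1 = 21 bp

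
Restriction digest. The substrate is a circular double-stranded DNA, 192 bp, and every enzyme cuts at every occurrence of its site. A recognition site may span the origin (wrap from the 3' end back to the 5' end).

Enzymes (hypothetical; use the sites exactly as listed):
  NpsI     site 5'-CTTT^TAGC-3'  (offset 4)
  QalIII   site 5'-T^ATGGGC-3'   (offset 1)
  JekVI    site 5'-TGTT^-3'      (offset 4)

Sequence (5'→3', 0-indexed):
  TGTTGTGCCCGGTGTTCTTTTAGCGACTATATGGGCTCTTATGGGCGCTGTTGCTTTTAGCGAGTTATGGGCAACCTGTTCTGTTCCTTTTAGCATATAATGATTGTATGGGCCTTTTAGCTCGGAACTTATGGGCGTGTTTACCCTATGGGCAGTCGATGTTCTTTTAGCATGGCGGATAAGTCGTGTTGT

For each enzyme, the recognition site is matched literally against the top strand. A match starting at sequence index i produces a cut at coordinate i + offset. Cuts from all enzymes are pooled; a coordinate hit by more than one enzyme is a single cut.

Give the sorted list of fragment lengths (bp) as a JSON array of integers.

[3,3,4,4,5,5,5,6,9,10,10,10,11,12,12,13,14,16,17,23]

Per-enzyme occurrences:
  NpsI CTTTTAGC/4: at [16, 53, 86, 113, 163] ⇒ [20, 57, 90, 117, 167]
  QalIII TATGGGC/1: at [29, 39, 65, 106, 129, 146] ⇒ [30, 40, 66, 107, 130, 147]
  JekVI TGTT/4: at [0, 12, 48, 76, 81, 137, 159, 186, 189] ⇒ [1, 4, 16, 52, 80, 85, 141, 163, 190]

Pooled cuts: [1, 4, 16, 20, 30, 40, 52, 57, 66, 80, 85, 90, 107, 117, 130, 141, 147, 163, 167, 190]

Fragment lengths:
  1→4: 3 bp
  4→16: 12 bp
  16→20: 4 bp
  20→30: 10 bp
  30→40: 10 bp
  40→52: 12 bp
  52→57: 5 bp
  57→66: 9 bp
  66→80: 14 bp
  80→85: 5 bp
  85→90: 5 bp
  90→107: 17 bp
  107→117: 10 bp
  117→130: 13 bp
  130→141: 11 bp
  141→147: 6 bp
  147→163: 16 bp
  163→167: 4 bp
  167→190: 23 bp
  190→1 (wrap): 192-190+1 = 3 bp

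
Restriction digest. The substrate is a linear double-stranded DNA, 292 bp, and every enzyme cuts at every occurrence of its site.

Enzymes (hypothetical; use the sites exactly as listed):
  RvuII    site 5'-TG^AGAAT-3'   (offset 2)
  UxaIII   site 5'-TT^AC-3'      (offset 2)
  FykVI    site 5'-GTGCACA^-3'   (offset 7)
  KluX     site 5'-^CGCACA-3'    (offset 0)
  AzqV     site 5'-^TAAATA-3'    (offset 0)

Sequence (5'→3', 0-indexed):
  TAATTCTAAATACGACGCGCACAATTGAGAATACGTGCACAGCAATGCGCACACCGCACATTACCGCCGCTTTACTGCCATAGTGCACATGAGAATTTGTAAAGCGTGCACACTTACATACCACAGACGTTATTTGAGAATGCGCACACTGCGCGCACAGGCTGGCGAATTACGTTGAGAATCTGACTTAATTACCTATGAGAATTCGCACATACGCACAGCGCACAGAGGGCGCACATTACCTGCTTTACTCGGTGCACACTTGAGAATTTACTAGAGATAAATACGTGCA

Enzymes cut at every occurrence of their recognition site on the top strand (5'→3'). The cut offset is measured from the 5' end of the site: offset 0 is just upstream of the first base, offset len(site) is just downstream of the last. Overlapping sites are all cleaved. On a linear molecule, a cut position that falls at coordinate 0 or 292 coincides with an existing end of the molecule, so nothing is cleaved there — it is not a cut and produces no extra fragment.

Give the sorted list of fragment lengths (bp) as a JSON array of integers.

Scan for sites:
  RvuII (TGAGAAT, off=2): starts [25, 89, 134, 175, 198, 263] → cuts [27, 91, 136, 177, 200, 265]
  UxaIII (TTAC, off=2): starts [60, 71, 113, 169, 191, 238, 247, 270] → cuts [62, 73, 115, 171, 193, 240, 249, 272]
  FykVI (GTGCACA, off=7): starts [34, 82, 105, 254] → cuts [41, 89, 112, 261]
  KluX (CGCACA, off=0): starts [17, 47, 54, 142, 153, 206, 214, 221, 232] → cuts [17, 47, 54, 142, 153, 206, 214, 221, 232]
  AzqV (TAAATA, off=0): starts [6, 280] → cuts [6, 280]

All cut coordinates (distinct, sorted): [6, 17, 27, 41, 47, 54, 62, 73, 89, 91, 112, 115, 136, 142, 153, 171, 177, 193, 200, 206, 214, 221, 232, 240, 249, 261, 265, 272, 280]

Fragment lengths:
  [0,6): 6 bp
  [6,17): 11 bp
  [17,27): 10 bp
  [27,41): 14 bp
  [41,47): 6 bp
  [47,54): 7 bp
  [54,62): 8 bp
  [62,73): 11 bp
  [73,89): 16 bp
  [89,91): 2 bp
  [91,112): 21 bp
  [112,115): 3 bp
  [115,136): 21 bp
  [136,142): 6 bp
  [142,153): 11 bp
  [153,171): 18 bp
  [171,177): 6 bp
  [177,193): 16 bp
  [193,200): 7 bp
  [200,206): 6 bp
  [206,214): 8 bp
  [214,221): 7 bp
  [221,232): 11 bp
  [232,240): 8 bp
  [240,249): 9 bp
  [249,261): 12 bp
  [261,265): 4 bp
  [265,272): 7 bp
  [272,280): 8 bp
  [280,292): 12 bp

[2,3,4,6,6,6,6,6,7,7,7,7,8,8,8,8,9,10,11,11,11,11,12,12,14,16,16,18,21,21]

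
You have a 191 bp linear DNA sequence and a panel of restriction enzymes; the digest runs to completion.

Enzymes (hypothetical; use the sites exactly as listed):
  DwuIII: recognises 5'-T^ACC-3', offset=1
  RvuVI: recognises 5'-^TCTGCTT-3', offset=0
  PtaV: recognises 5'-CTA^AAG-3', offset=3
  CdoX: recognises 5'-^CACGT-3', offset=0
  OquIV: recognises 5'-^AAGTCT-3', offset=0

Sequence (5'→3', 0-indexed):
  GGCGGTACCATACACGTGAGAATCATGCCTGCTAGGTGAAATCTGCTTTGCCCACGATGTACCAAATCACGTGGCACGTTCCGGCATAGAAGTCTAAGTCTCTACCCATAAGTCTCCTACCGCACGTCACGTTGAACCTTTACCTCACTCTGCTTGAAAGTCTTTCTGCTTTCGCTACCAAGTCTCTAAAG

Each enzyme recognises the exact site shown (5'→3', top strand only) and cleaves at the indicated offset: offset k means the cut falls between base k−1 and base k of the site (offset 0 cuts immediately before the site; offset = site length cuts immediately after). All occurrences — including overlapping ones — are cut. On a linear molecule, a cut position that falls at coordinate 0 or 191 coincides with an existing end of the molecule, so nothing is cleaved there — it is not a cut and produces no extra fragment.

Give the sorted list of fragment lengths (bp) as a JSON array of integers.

Site scan:
  DwuIII (TACC, off=1): starts [5, 59, 102, 117, 140, 175] → cuts [6, 60, 103, 118, 141, 176]
  RvuVI (TCTGCTT, off=0): starts [41, 148, 164] → cuts [41, 148, 164]
  PtaV (CTAAAG, off=3): starts [185] → cuts [188]
  CdoX (CACGT, off=0): starts [12, 67, 74, 122, 127] → cuts [12, 67, 74, 122, 127]
  OquIV (AAGTCT, off=0): starts [89, 95, 109, 157, 179] → cuts [89, 95, 109, 157, 179]

Pooled cuts: [6, 12, 41, 60, 67, 74, 89, 95, 103, 109, 118, 122, 127, 141, 148, 157, 164, 176, 179, 188]

Fragment lengths:
  [0,6): 6 bp
  [6,12): 6 bp
  [12,41): 29 bp
  [41,60): 19 bp
  [60,67): 7 bp
  [67,74): 7 bp
  [74,89): 15 bp
  [89,95): 6 bp
  [95,103): 8 bp
  [103,109): 6 bp
  [109,118): 9 bp
  [118,122): 4 bp
  [122,127): 5 bp
  [127,141): 14 bp
  [141,148): 7 bp
  [148,157): 9 bp
  [157,164): 7 bp
  [164,176): 12 bp
  [176,179): 3 bp
  [179,188): 9 bp
  [188,191): 3 bp

[3,3,4,5,6,6,6,6,7,7,7,7,8,9,9,9,12,14,15,19,29]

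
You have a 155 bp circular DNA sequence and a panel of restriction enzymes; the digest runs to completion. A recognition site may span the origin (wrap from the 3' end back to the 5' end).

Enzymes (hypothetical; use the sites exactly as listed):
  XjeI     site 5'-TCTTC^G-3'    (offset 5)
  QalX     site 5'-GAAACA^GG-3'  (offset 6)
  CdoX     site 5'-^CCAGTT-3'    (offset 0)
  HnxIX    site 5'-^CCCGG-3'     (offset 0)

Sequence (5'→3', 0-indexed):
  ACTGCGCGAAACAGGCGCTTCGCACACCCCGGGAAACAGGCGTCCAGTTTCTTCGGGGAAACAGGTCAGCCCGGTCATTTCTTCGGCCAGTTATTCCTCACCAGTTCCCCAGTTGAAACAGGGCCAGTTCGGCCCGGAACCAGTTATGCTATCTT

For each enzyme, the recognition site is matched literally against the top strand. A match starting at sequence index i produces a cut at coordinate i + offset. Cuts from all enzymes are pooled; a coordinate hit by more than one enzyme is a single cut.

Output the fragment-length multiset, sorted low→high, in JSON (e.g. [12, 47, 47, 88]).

[2,3,5,6,7,8,9,9,11,11,12,14,14,15,29]

Scan for sites:
  XjeI TCTTCG/5: at [49, 79] ⇒ [54, 84]
  QalX GAAACAGG/6: at [7, 32, 57, 114] ⇒ [13, 38, 63, 120]
  CdoX CCAGTT/0: at [43, 86, 100, 108, 123, 139] ⇒ [43, 86, 100, 108, 123, 139]
  HnxIX CCCGG/0: at [27, 69, 132] ⇒ [27, 69, 132]

All cut coordinates (distinct, sorted): [13, 27, 38, 43, 54, 63, 69, 84, 86, 100, 108, 120, 123, 132, 139]

Fragments:
  13→27: 14 bp
  27→38: 11 bp
  38→43: 5 bp
  43→54: 11 bp
  54→63: 9 bp
  63→69: 6 bp
  69→84: 15 bp
  84→86: 2 bp
  86→100: 14 bp
  100→108: 8 bp
  108→120: 12 bp
  120→123: 3 bp
  123→132: 9 bp
  132→139: 7 bp
  139→13 (wrap): 155-139+13 = 29 bp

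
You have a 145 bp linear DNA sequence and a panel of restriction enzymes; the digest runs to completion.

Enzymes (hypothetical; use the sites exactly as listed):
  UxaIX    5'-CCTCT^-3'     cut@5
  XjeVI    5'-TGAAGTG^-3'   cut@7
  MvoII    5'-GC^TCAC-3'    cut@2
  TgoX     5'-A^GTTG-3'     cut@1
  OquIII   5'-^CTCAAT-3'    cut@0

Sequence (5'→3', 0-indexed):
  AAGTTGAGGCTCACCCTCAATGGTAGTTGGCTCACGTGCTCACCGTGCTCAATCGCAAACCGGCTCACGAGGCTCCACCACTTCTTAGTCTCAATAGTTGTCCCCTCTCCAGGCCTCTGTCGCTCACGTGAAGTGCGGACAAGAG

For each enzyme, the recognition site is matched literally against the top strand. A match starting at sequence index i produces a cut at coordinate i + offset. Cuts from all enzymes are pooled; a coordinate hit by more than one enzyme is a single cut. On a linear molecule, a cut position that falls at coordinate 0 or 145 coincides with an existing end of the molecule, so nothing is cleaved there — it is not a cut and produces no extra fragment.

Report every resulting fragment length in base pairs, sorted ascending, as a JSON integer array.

[2,5,5,6,7,8,8,8,10,10,10,12,12,17,25]

Scan for sites:
  UxaIX (CCTCT, off=5): starts [103, 113] → cuts [108, 118]
  XjeVI (TGAAGTG, off=7): starts [128] → cuts [135]
  MvoII (GCTCAC, off=2): starts [8, 29, 37, 62, 121] → cuts [10, 31, 39, 64, 123]
  TgoX (AGTTG, off=1): starts [1, 24, 95] → cuts [2, 25, 96]
  OquIII (CTCAAT, off=0): starts [15, 47, 89] → cuts [15, 47, 89]

Pooled cuts: [2, 10, 15, 25, 31, 39, 47, 64, 89, 96, 108, 118, 123, 135]

Fragment lengths:
  [0,2): 2 bp
  [2,10): 8 bp
  [10,15): 5 bp
  [15,25): 10 bp
  [25,31): 6 bp
  [31,39): 8 bp
  [39,47): 8 bp
  [47,64): 17 bp
  [64,89): 25 bp
  [89,96): 7 bp
  [96,108): 12 bp
  [108,118): 10 bp
  [118,123): 5 bp
  [123,135): 12 bp
  [135,145): 10 bp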